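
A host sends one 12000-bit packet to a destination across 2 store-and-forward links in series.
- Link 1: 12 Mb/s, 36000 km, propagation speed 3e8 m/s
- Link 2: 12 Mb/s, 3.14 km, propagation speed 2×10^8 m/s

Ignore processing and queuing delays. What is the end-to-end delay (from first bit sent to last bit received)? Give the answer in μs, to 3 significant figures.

122000 μs

Transmission delay per hop = L/R = 12000/12000000 = 1000 μs; 2 hops → 2000 μs.
Propagation delays (d/s per hop): 120000, 15.7 μs; sum = 120016 μs.
End-to-end = 122000 μs.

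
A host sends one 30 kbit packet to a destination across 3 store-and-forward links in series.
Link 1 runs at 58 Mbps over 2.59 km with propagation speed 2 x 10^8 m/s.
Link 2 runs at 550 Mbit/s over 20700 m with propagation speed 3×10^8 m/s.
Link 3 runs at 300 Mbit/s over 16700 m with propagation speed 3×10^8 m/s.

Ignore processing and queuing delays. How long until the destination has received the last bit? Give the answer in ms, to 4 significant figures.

0.8094 ms

L = 30000 bits.
Transmission delays (L/R per hop): 0.517241, 0.0545455, 0.1 ms; sum = 0.671787 ms.
Propagation delays (d/s per hop): 0.01295, 0.069, 0.0556667 ms; sum = 0.137617 ms.
End-to-end = 0.8094 ms.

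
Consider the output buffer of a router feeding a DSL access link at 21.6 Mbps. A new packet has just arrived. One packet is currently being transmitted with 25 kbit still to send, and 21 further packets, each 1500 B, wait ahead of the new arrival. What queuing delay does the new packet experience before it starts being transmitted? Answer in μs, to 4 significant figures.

12820 μs

Each queued packet: L/R = 12000/21600000 = 555.556 μs.
21 queued → 11666.7 μs.
Plus remaining 25000 bits of current packet: 1157.41 μs.
Queuing delay = 12820 μs.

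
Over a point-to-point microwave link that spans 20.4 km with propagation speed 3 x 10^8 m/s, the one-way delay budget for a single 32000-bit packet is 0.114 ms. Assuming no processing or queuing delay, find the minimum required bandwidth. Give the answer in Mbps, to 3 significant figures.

Propagation delay = 20400 / 300000000 = 0.068 ms.
Transmission budget = 0.114 − 0.068 = 0.046 ms.
R ≥ L / t_tx = 32000 bits / 4.6e-05 s = 696 Mbps.

696 Mbps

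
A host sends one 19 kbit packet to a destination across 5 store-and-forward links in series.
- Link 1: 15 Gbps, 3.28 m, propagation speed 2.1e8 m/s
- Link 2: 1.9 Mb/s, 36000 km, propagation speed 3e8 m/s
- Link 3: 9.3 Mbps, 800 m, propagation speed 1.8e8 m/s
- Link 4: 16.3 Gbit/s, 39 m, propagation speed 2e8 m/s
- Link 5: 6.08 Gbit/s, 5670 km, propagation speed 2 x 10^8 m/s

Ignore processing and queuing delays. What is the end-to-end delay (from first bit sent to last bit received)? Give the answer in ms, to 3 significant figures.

L = 19000 bits.
Transmission delays (L/R per hop): 0.00126667, 10, 2.04301, 0.00116564, 0.003125 ms; sum = 12.0486 ms.
Propagation delays (d/s per hop): 1.5619e-05, 120, 0.00444444, 0.000195, 28.35 ms; sum = 148.355 ms.
End-to-end = 160 ms.

160 ms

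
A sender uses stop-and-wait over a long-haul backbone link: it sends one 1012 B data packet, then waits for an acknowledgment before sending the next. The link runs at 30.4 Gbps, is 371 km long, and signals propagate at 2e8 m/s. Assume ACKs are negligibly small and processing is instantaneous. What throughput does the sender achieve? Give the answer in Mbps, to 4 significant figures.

t_tx = L/R = 8096/30400000000 = 2.66316e-07 s.
t_prop = 371000/200000000 = 0.001855 s; RTT = 0.00371 s.
Cycle = t_tx + RTT = 0.00371027 s.
Throughput = L / cycle = 8096 / 0.00371027 = 2.182 Mbps.

2.182 Mbps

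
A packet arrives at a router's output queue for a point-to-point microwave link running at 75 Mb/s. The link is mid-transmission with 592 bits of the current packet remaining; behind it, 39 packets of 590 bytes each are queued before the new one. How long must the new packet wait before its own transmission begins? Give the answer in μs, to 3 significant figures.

Each queued packet: L/R = 4720/75000000 = 62.9333 μs.
39 queued → 2454.4 μs.
Plus remaining 592 bits of current packet: 7.89333 μs.
Queuing delay = 2460 μs.

2460 μs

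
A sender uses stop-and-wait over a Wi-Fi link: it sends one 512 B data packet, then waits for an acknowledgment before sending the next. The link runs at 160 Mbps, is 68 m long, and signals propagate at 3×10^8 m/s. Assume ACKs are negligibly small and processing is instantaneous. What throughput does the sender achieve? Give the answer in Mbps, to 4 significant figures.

t_tx = L/R = 4096/160000000 = 2.56e-05 s.
t_prop = 68/300000000 = 2.26667e-07 s; RTT = 4.53333e-07 s.
Cycle = t_tx + RTT = 2.60533e-05 s.
Throughput = L / cycle = 4096 / 2.60533e-05 = 157.2 Mbps.

157.2 Mbps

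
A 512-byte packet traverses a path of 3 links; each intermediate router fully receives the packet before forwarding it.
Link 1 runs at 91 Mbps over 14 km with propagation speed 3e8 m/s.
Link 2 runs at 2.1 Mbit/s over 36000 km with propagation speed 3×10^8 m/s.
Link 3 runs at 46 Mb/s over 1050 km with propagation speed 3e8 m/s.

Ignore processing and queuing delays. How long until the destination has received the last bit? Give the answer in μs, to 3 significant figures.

126000 μs

L = 512 × 8 = 4096 bits.
Transmission delays (L/R per hop): 45.011, 1950.48, 89.0435 μs; sum = 2084.53 μs.
Propagation delays (d/s per hop): 46.6667, 120000, 3500 μs; sum = 123547 μs.
End-to-end = 126000 μs.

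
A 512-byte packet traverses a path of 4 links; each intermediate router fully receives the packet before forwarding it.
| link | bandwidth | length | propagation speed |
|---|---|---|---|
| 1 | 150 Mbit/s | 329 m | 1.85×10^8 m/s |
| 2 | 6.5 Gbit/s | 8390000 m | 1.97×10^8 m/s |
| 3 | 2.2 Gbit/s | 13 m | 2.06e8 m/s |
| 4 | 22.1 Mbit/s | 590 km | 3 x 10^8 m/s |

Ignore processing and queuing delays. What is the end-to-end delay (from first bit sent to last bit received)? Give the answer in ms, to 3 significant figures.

44.8 ms

L = 512 × 8 = 4096 bits.
Transmission delays (L/R per hop): 0.0273067, 0.000630154, 0.00186182, 0.185339 ms; sum = 0.215138 ms.
Propagation delays (d/s per hop): 0.00177838, 42.5888, 6.31068e-05, 1.96667 ms; sum = 44.5573 ms.
End-to-end = 44.8 ms.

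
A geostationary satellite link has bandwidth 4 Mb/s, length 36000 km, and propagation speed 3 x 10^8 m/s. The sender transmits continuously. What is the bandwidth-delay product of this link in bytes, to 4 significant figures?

Propagation delay = 36000000 / 300000000 = 0.12 s.
BDP = R × t_prop = 4000000 × 0.12 = 480000 bits.
In bytes: 480000/8 = 60000 bytes.

60000 bytes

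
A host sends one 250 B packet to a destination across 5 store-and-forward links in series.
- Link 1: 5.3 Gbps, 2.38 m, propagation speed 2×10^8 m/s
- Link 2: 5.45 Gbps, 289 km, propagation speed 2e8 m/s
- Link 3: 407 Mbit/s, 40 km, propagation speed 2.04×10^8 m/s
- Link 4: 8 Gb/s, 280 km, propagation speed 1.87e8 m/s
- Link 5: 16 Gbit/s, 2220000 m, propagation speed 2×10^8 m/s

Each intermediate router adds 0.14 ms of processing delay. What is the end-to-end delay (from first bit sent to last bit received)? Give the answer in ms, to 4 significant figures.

14.80 ms

L = 250 × 8 = 2000 bits.
Transmission delays (L/R per hop): 0.000377358, 0.000366972, 0.004914, 0.00025, 0.000125 ms; sum = 0.00603334 ms.
Propagation delays (d/s per hop): 1.19e-05, 1.445, 0.196078, 1.49733, 11.1 ms; sum = 14.2384 ms.
Processing at 4 router(s): 4 × 0.14 ms = 0.56 ms.
End-to-end = 14.80 ms.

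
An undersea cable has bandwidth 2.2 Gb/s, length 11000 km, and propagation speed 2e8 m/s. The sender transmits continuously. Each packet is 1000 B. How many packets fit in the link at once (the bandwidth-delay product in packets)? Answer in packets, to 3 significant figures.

15100 packets

Propagation delay = 11000000 / 200000000 = 0.055 s.
BDP = R × t_prop = 2200000000 × 0.055 = 121000000 bits.
In packets of 8000 bits: 15100 packets.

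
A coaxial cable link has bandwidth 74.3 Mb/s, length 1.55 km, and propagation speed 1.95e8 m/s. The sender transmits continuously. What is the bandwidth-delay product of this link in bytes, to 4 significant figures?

Propagation delay = 1550 / 195000000 = 7.94872e-06 s.
BDP = R × t_prop = 74300000 × 7.94872e-06 = 590.59 bits.
In bytes: 590.59/8 = 73.82 bytes.

73.82 bytes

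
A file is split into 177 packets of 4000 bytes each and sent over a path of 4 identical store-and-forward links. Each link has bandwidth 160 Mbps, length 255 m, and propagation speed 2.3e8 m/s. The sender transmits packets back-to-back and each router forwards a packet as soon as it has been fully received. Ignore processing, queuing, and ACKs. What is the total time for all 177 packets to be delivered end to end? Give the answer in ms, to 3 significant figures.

Per-hop transmission t_tx = L/R = 32000/160000000 = 0.2 ms.
Per-hop propagation t_prop = 255/2.3e+08 = 0.0011087 ms.
Pipeline fill: first packet needs 4·t_tx to clear all hops; remaining 176 packets each add one t_tx.
Total = (4+177-1)·t_tx + 4·t_prop = 180·0.2 + 4·0.0011087 = 36.0 ms.

36.0 ms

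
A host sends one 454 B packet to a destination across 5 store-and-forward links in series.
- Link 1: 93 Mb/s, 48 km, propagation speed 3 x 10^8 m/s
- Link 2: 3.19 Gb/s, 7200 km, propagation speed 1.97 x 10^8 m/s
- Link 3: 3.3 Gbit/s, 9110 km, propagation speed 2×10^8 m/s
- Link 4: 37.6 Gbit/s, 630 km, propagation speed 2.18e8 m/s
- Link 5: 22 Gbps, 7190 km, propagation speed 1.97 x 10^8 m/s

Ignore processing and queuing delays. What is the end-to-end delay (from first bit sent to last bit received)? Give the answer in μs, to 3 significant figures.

122000 μs

L = 454 × 8 = 3632 bits.
Transmission delays (L/R per hop): 39.0538, 1.13856, 1.10061, 0.0965957, 0.165091 μs; sum = 41.5546 μs.
Propagation delays (d/s per hop): 160, 36548.2, 45550, 2889.91, 36497.5 μs; sum = 121646 μs.
End-to-end = 122000 μs.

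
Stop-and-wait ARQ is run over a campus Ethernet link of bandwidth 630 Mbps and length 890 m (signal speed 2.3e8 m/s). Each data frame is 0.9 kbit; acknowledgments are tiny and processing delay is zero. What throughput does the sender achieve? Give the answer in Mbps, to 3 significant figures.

98.2 Mbps

t_tx = L/R = 900/630000000 = 1.42857e-06 s.
t_prop = 890/2.3e+08 = 3.86957e-06 s; RTT = 7.73913e-06 s.
Cycle = t_tx + RTT = 9.1677e-06 s.
Throughput = L / cycle = 900 / 9.1677e-06 = 98.2 Mbps.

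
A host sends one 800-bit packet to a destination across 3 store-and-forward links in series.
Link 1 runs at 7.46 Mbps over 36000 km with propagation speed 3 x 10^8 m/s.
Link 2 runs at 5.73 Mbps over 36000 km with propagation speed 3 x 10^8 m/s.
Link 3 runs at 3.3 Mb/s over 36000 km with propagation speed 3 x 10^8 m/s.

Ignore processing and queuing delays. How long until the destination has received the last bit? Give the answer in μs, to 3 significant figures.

360000 μs

Transmission delays (L/R per hop): 107.239, 139.616, 242.424 μs; sum = 489.279 μs.
Propagation delays (d/s per hop): 120000, 120000, 120000 μs; sum = 360000 μs.
End-to-end = 360000 μs.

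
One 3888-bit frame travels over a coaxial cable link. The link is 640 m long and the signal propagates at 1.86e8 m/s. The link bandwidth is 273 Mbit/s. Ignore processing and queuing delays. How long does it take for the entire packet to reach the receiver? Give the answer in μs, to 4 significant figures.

Transmission delay = L/R = 3888 / 273000000 = 14.2418 μs.
Propagation delay = d/s = 640 m / 186000000 m/s = 3.44086 μs.
Total = 17.68 μs.

17.68 μs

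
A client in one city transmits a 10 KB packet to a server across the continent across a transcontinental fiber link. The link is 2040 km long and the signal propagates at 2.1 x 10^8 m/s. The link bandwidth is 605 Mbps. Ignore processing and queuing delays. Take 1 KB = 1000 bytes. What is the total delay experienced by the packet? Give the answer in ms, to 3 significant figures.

L = 80000 bits.
Transmission delay = L/R = 80000 / 605000000 = 0.132231 ms.
Propagation delay = d/s = 2040000 m / 210000000 m/s = 9.71429 ms.
Total = 9.85 ms.

9.85 ms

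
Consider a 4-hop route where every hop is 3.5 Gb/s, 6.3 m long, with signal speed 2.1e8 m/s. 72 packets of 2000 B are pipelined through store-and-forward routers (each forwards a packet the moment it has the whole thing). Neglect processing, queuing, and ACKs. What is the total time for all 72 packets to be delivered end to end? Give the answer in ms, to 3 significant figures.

Per-hop transmission t_tx = L/R = 16000/3500000000 = 0.00457143 ms.
Per-hop propagation t_prop = 6.3/210000000 = 3e-05 ms.
Pipeline fill: first packet needs 4·t_tx to clear all hops; remaining 71 packets each add one t_tx.
Total = (4+72-1)·t_tx + 4·t_prop = 75·0.00457143 + 4·3e-05 = 0.343 ms.

0.343 ms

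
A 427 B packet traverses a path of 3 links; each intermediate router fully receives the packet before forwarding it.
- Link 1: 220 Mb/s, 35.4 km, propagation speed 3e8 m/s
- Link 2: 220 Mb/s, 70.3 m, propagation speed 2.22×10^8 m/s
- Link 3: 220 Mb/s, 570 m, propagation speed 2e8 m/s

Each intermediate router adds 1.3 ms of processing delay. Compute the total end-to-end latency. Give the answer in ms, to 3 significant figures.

2.77 ms

L = 427 × 8 = 3416 bits.
Transmission delay per hop = L/R = 3416/220000000 = 0.0155273 ms; 3 hops → 0.0465818 ms.
Propagation delays (d/s per hop): 0.118, 0.000316667, 0.00285 ms; sum = 0.121167 ms.
Processing at 2 router(s): 2 × 1.3 ms = 2.6 ms.
End-to-end = 2.77 ms.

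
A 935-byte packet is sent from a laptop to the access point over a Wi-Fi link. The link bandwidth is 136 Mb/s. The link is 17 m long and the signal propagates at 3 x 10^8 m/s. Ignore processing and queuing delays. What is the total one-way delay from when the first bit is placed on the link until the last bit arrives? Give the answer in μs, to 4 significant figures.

55.06 μs

L = 935 × 8 = 7480 bits.
Transmission delay = L/R = 7480 / 136000000 = 55 μs.
Propagation delay = d/s = 17 m / 300000000 m/s = 0.0566667 μs.
Total = 55.06 μs.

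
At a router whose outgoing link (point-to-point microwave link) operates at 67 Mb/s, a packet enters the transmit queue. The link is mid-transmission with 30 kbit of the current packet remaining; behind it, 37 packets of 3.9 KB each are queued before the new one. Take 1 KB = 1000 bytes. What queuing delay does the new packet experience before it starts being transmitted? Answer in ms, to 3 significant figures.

17.7 ms

Each queued packet: L/R = 31200/67000000 = 0.465672 ms.
37 queued → 17.2299 ms.
Plus remaining 30000 bits of current packet: 0.447761 ms.
Queuing delay = 17.7 ms.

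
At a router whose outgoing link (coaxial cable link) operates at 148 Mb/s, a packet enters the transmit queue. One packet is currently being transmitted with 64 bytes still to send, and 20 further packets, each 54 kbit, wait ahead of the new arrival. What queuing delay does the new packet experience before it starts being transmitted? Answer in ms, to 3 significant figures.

7.30 ms

Each queued packet: L/R = 54000/148000000 = 0.364865 ms.
20 queued → 7.2973 ms.
Plus remaining 512 bits of current packet: 0.00345946 ms.
Queuing delay = 7.30 ms.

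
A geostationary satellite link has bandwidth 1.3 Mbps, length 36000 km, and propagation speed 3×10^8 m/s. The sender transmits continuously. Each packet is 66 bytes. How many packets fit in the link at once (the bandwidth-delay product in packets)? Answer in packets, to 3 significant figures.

295 packets

Propagation delay = 36000000 / 300000000 = 0.12 s.
BDP = R × t_prop = 1300000 × 0.12 = 156000 bits.
In packets of 528 bits: 295 packets.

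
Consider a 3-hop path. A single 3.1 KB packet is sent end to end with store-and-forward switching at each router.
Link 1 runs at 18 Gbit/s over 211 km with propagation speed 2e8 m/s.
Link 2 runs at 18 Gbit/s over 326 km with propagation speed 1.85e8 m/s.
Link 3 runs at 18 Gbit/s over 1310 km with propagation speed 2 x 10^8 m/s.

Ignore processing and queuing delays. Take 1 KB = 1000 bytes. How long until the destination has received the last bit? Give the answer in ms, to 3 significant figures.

L = 24800 bits.
Transmission delay per hop = L/R = 24800/18000000000 = 0.00137778 ms; 3 hops → 0.00413333 ms.
Propagation delays (d/s per hop): 1.055, 1.76216, 6.55 ms; sum = 9.36716 ms.
End-to-end = 9.37 ms.

9.37 ms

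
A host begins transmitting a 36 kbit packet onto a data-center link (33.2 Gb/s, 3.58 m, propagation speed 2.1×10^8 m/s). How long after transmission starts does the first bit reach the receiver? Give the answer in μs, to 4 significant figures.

First bit experiences only propagation delay: d/s = 3.58/210000000 = 0.01705 μs.

0.01705 μs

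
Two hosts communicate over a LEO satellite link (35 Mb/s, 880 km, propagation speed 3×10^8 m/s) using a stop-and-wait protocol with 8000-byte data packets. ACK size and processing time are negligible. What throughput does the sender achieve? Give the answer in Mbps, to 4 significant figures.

t_tx = L/R = 64000/35000000 = 0.00182857 s.
t_prop = 880000/300000000 = 0.00293333 s; RTT = 0.00586667 s.
Cycle = t_tx + RTT = 0.00769524 s.
Throughput = L / cycle = 64000 / 0.00769524 = 8.317 Mbps.

8.317 Mbps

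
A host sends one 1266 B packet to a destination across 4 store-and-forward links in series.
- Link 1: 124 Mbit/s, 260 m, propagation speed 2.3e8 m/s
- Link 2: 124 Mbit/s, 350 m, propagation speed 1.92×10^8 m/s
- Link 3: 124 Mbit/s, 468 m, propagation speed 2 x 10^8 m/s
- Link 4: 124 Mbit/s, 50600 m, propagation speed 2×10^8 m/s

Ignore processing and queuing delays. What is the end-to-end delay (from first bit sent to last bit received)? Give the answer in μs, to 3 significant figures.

585 μs

L = 1266 × 8 = 10128 bits.
Transmission delay per hop = L/R = 10128/124000000 = 81.6774 μs; 4 hops → 326.71 μs.
Propagation delays (d/s per hop): 1.13043, 1.82292, 2.34, 253 μs; sum = 258.293 μs.
End-to-end = 585 μs.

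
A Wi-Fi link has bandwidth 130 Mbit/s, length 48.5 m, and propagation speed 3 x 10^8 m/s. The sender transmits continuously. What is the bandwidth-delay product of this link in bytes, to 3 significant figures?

2.63 bytes

Propagation delay = 48.5 / 300000000 = 1.61667e-07 s.
BDP = R × t_prop = 130000000 × 1.61667e-07 = 21.0167 bits.
In bytes: 21.0167/8 = 2.63 bytes.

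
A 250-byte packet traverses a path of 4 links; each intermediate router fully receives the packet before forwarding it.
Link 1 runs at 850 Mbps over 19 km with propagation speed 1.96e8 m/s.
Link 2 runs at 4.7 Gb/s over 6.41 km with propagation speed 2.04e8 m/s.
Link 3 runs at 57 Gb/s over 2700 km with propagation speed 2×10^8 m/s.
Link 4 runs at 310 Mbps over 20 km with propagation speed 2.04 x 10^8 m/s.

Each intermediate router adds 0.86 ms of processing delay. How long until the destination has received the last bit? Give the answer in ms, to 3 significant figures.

L = 250 × 8 = 2000 bits.
Transmission delays (L/R per hop): 0.00235294, 0.000425532, 3.50877e-05, 0.00645161 ms; sum = 0.00926517 ms.
Propagation delays (d/s per hop): 0.0969388, 0.0314216, 13.5, 0.0980392 ms; sum = 13.7264 ms.
Processing at 3 router(s): 3 × 0.86 ms = 2.58 ms.
End-to-end = 16.3 ms.

16.3 ms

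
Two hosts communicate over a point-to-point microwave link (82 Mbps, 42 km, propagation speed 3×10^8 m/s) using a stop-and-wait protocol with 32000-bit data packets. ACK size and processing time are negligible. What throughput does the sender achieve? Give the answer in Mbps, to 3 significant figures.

t_tx = L/R = 32000/82000000 = 0.000390244 s.
t_prop = 42000/300000000 = 0.00014 s; RTT = 0.00028 s.
Cycle = t_tx + RTT = 0.000670244 s.
Throughput = L / cycle = 32000 / 0.000670244 = 47.7 Mbps.

47.7 Mbps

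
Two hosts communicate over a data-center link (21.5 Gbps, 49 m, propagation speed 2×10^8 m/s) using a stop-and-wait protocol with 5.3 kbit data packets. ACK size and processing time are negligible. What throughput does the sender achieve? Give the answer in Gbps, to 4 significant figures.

t_tx = L/R = 5300/21500000000 = 2.46512e-07 s.
t_prop = 49/200000000 = 2.45e-07 s; RTT = 4.9e-07 s.
Cycle = t_tx + RTT = 7.36512e-07 s.
Throughput = L / cycle = 5300 / 7.36512e-07 = 7.196 Gbps.

7.196 Gbps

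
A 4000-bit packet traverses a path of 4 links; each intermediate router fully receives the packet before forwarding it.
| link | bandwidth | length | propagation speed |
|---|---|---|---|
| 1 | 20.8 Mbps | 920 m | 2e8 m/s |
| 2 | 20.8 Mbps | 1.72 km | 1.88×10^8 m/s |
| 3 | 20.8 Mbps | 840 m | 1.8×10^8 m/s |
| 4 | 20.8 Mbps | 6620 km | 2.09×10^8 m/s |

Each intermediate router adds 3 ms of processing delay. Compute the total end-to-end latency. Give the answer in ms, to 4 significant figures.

Transmission delay per hop = L/R = 4000/20800000 = 0.192308 ms; 4 hops → 0.769231 ms.
Propagation delays (d/s per hop): 0.0046, 0.00914894, 0.00466667, 31.6746 ms; sum = 31.6931 ms.
Processing at 3 router(s): 3 × 3 ms = 9 ms.
End-to-end = 41.46 ms.

41.46 ms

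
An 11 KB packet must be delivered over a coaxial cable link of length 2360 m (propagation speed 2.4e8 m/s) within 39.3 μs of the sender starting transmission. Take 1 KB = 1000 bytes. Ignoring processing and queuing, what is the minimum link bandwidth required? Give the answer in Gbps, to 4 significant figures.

2.986 Gbps

L = 88000 bits.
Propagation delay = 2360 / 240000000 = 9.83333 μs.
Transmission budget = 39.3 − 9.83333 = 29.4667 μs.
R ≥ L / t_tx = 88000 bits / 2.94667e-05 s = 2.986 Gbps.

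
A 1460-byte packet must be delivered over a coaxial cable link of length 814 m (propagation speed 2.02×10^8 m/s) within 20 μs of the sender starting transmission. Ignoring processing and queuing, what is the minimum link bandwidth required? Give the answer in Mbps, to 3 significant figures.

731 Mbps

L = 11680 bits.
Propagation delay = 814 / 202000000 = 4.0297 μs.
Transmission budget = 20 − 4.0297 = 15.9703 μs.
R ≥ L / t_tx = 11680 bits / 1.59703e-05 s = 731 Mbps.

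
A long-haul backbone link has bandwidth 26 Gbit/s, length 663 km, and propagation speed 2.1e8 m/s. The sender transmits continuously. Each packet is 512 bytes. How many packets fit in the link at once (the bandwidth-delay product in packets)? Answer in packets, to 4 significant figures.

20040 packets

Propagation delay = 663000 / 210000000 = 0.00315714 s.
BDP = R × t_prop = 26000000000 × 0.00315714 = 82085700 bits.
In packets of 4096 bits: 20040 packets.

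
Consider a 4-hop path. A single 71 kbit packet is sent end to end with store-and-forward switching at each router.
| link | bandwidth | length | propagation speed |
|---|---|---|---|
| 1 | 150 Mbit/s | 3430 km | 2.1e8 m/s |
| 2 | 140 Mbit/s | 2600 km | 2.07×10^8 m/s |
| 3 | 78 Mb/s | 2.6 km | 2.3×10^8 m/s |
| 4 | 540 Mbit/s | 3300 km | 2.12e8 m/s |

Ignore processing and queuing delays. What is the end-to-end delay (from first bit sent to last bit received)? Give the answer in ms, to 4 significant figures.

L = 71000 bits.
Transmission delays (L/R per hop): 0.473333, 0.507143, 0.910256, 0.131481 ms; sum = 2.02221 ms.
Propagation delays (d/s per hop): 16.3333, 12.5604, 0.0113043, 15.566 ms; sum = 44.4711 ms.
End-to-end = 46.49 ms.

46.49 ms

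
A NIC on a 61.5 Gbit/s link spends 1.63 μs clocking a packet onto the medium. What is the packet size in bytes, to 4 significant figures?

12530 bytes

L = R × t_tx = 61500000000 b/s × 1.63e-06 s = 100245 bits.
In bytes: 100245 / 8 = 12530 bytes.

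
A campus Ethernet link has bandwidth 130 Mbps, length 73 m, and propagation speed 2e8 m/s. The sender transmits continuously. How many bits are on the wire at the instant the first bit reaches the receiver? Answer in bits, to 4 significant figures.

47.45 bits

Propagation delay = 73 / 200000000 = 3.65e-07 s.
BDP = R × t_prop = 130000000 × 3.65e-07 = 47.45 bits.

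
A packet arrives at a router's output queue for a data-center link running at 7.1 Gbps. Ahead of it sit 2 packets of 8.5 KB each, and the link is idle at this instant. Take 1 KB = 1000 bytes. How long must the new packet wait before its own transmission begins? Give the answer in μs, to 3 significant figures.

Each queued packet: L/R = 68000/7100000000 = 9.57746 μs.
2 queued → 19.1549 μs.
Queuing delay = 19.2 μs.

19.2 μs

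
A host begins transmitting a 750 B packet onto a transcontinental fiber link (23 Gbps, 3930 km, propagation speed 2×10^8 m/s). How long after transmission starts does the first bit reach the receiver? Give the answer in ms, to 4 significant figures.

First bit experiences only propagation delay: d/s = 3930000/200000000 = 19.65 ms.

19.65 ms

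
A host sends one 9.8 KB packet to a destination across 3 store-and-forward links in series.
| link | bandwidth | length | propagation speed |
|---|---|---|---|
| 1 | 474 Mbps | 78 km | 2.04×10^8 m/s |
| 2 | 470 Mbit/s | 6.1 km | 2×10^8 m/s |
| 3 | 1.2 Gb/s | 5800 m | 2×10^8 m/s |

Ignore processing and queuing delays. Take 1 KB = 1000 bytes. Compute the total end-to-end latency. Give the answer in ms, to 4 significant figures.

L = 78400 bits.
Transmission delays (L/R per hop): 0.165401, 0.166809, 0.0653333 ms; sum = 0.397543 ms.
Propagation delays (d/s per hop): 0.382353, 0.0305, 0.029 ms; sum = 0.441853 ms.
End-to-end = 0.8394 ms.

0.8394 ms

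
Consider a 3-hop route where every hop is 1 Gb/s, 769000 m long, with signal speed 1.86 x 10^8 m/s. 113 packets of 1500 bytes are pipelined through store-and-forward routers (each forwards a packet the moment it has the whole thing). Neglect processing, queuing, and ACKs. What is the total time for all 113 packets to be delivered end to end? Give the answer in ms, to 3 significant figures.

13.8 ms

Per-hop transmission t_tx = L/R = 12000/1000000000 = 0.012 ms.
Per-hop propagation t_prop = 769000/186000000 = 4.13441 ms.
Pipeline fill: first packet needs 3·t_tx to clear all hops; remaining 112 packets each add one t_tx.
Total = (3+113-1)·t_tx + 3·t_prop = 115·0.012 + 3·4.13441 = 13.8 ms.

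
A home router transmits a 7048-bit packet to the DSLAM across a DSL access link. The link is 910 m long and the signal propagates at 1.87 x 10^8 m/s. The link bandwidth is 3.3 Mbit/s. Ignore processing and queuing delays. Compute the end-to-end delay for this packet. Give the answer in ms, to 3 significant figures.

Transmission delay = L/R = 7048 / 3300000 = 2.13576 ms.
Propagation delay = d/s = 910 m / 187000000 m/s = 0.00486631 ms.
Total = 2.14 ms.

2.14 ms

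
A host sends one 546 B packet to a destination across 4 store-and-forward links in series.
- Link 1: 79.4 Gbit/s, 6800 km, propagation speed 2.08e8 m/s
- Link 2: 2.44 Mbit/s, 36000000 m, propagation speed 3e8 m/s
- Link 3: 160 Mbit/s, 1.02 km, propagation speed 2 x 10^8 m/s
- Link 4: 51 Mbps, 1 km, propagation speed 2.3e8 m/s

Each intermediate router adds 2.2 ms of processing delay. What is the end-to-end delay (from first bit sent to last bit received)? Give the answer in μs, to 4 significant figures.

L = 546 × 8 = 4368 bits.
Transmission delays (L/R per hop): 0.0550126, 1790.16, 27.3, 85.6471 μs; sum = 1903.17 μs.
Propagation delays (d/s per hop): 32692.3, 120000, 5.1, 4.34783 μs; sum = 152702 μs.
Processing at 3 router(s): 3 × 2.2 ms = 6600 μs.
End-to-end = 161200 μs.

161200 μs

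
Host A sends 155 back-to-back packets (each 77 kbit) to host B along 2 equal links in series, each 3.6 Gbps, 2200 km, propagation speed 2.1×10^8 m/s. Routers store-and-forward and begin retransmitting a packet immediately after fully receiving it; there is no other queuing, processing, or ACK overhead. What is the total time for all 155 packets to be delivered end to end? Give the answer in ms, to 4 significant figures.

Per-hop transmission t_tx = L/R = 77000/3600000000 = 0.0213889 ms.
Per-hop propagation t_prop = 2200000/210000000 = 10.4762 ms.
Pipeline fill: first packet needs 2·t_tx to clear all hops; remaining 154 packets each add one t_tx.
Total = (2+155-1)·t_tx + 2·t_prop = 156·0.0213889 + 2·10.4762 = 24.29 ms.

24.29 ms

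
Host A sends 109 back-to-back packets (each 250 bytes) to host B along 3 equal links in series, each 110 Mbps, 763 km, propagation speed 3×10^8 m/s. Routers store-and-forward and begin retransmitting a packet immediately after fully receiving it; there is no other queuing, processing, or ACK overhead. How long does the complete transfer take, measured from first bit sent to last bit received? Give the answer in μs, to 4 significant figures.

9648 μs

Per-hop transmission t_tx = L/R = 2000/110000000 = 18.1818 μs.
Per-hop propagation t_prop = 763000/300000000 = 2543.33 μs.
Pipeline fill: first packet needs 3·t_tx to clear all hops; remaining 108 packets each add one t_tx.
Total = (3+109-1)·t_tx + 3·t_prop = 111·18.1818 + 3·2543.33 = 9648 μs.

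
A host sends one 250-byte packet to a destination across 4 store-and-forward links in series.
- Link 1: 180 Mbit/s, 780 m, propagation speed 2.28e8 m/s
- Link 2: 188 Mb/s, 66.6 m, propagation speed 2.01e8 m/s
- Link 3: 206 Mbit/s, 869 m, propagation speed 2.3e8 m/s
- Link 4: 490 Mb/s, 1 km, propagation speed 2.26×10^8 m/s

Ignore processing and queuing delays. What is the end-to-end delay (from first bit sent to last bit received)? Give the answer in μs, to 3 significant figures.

L = 250 × 8 = 2000 bits.
Transmission delays (L/R per hop): 11.1111, 10.6383, 9.70874, 4.08163 μs; sum = 35.5398 μs.
Propagation delays (d/s per hop): 3.42105, 0.331343, 3.77826, 4.42478 μs; sum = 11.9554 μs.
End-to-end = 47.5 μs.

47.5 μs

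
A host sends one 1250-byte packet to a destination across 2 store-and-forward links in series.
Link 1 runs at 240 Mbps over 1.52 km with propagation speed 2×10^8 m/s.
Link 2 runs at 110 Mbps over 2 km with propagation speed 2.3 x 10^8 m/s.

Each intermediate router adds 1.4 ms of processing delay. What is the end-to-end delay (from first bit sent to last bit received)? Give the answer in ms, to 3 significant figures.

1.55 ms

L = 1250 × 8 = 10000 bits.
Transmission delays (L/R per hop): 0.0416667, 0.0909091 ms; sum = 0.132576 ms.
Propagation delays (d/s per hop): 0.0076, 0.00869565 ms; sum = 0.0162957 ms.
Processing at 1 router(s): 1 × 1.4 ms = 1.4 ms.
End-to-end = 1.55 ms.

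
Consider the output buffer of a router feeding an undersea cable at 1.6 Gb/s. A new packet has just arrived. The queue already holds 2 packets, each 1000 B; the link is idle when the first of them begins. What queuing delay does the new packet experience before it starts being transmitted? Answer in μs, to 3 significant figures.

Each queued packet: L/R = 8000/1600000000 = 5 μs.
2 queued → 10 μs.
Queuing delay = 10.0 μs.

10.0 μs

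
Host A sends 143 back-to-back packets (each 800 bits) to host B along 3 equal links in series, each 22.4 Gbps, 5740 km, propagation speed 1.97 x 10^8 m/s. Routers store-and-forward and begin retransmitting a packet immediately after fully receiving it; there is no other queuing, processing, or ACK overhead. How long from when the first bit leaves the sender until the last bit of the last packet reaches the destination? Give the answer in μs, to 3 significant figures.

87400 μs

Per-hop transmission t_tx = L/R = 800/22400000000 = 0.0357143 μs.
Per-hop propagation t_prop = 5740000/197000000 = 29137.1 μs.
Pipeline fill: first packet needs 3·t_tx to clear all hops; remaining 142 packets each add one t_tx.
Total = (3+143-1)·t_tx + 3·t_prop = 145·0.0357143 + 3·29137.1 = 87400 μs.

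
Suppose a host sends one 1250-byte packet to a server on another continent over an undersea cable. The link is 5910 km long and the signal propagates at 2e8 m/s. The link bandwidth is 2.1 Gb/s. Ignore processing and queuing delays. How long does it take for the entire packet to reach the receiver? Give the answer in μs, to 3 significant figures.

L = 1250 × 8 = 10000 bits.
Transmission delay = L/R = 10000 / 2100000000 = 4.7619 μs.
Propagation delay = d/s = 5910000 m / 200000000 m/s = 29550 μs.
Total = 29600 μs.

29600 μs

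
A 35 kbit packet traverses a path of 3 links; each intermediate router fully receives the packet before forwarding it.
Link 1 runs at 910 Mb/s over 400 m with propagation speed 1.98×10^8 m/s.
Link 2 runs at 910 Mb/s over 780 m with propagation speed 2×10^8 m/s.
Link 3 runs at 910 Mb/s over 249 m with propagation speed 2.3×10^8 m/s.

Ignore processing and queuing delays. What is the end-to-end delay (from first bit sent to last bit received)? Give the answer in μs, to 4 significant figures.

L = 35000 bits.
Transmission delay per hop = L/R = 35000/910000000 = 38.4615 μs; 3 hops → 115.385 μs.
Propagation delays (d/s per hop): 2.0202, 3.9, 1.08261 μs; sum = 7.00281 μs.
End-to-end = 122.4 μs.

122.4 μs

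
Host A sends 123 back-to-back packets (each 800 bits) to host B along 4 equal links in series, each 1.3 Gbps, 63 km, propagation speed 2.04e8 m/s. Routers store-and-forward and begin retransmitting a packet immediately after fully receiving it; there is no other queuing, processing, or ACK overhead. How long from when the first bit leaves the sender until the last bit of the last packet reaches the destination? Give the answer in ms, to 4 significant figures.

1.313 ms

Per-hop transmission t_tx = L/R = 800/1300000000 = 0.000615385 ms.
Per-hop propagation t_prop = 63000/204000000 = 0.308824 ms.
Pipeline fill: first packet needs 4·t_tx to clear all hops; remaining 122 packets each add one t_tx.
Total = (4+123-1)·t_tx + 4·t_prop = 126·0.000615385 + 4·0.308824 = 1.313 ms.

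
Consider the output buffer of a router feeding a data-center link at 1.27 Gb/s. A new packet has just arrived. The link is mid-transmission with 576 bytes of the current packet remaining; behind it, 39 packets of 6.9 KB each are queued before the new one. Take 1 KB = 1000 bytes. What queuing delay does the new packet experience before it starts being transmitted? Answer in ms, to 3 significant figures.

1.70 ms

Each queued packet: L/R = 55200/1270000000 = 0.0434646 ms.
39 queued → 1.69512 ms.
Plus remaining 4608 bits of current packet: 0.00362835 ms.
Queuing delay = 1.70 ms.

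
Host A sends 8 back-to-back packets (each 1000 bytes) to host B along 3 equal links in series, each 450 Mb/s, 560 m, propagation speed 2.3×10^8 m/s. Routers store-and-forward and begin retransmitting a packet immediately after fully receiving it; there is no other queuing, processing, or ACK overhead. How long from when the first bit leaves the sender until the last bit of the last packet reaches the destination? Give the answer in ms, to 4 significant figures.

0.1851 ms

Per-hop transmission t_tx = L/R = 8000/450000000 = 0.0177778 ms.
Per-hop propagation t_prop = 560/2.3e+08 = 0.00243478 ms.
Pipeline fill: first packet needs 3·t_tx to clear all hops; remaining 7 packets each add one t_tx.
Total = (3+8-1)·t_tx + 3·t_prop = 10·0.0177778 + 3·0.00243478 = 0.1851 ms.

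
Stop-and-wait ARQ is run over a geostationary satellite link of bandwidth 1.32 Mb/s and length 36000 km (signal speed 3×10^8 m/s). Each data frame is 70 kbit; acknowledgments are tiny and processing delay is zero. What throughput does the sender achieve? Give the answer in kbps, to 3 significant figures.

239 kbps

t_tx = L/R = 70000/1320000 = 0.0530303 s.
t_prop = 36000000/300000000 = 0.12 s; RTT = 0.24 s.
Cycle = t_tx + RTT = 0.29303 s.
Throughput = L / cycle = 70000 / 0.29303 = 239 kbps.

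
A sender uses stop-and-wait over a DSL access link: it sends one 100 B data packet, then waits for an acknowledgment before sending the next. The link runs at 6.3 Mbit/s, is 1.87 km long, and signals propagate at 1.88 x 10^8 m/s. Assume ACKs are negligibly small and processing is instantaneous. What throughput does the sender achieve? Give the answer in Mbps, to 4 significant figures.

5.447 Mbps

t_tx = L/R = 800/6300000 = 0.000126984 s.
t_prop = 1870/188000000 = 9.94681e-06 s; RTT = 1.98936e-05 s.
Cycle = t_tx + RTT = 0.000146878 s.
Throughput = L / cycle = 800 / 0.000146878 = 5.447 Mbps.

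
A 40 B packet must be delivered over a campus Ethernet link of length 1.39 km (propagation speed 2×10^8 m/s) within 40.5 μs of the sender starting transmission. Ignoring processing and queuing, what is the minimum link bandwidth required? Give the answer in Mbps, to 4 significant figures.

9.538 Mbps

L = 320 bits.
Propagation delay = 1390 / 200000000 = 6.95 μs.
Transmission budget = 40.5 − 6.95 = 33.55 μs.
R ≥ L / t_tx = 320 bits / 3.355e-05 s = 9.538 Mbps.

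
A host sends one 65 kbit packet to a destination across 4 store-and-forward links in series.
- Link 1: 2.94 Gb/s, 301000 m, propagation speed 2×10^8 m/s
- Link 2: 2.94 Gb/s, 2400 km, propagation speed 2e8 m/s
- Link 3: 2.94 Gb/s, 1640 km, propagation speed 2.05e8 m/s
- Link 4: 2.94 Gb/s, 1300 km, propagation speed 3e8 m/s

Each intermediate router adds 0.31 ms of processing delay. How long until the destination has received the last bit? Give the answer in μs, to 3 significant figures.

L = 65000 bits.
Transmission delay per hop = L/R = 65000/2940000000 = 22.1088 μs; 4 hops → 88.4354 μs.
Propagation delays (d/s per hop): 1505, 12000, 8000, 4333.33 μs; sum = 25838.3 μs.
Processing at 3 router(s): 3 × 0.31 ms = 930 μs.
End-to-end = 26900 μs.

26900 μs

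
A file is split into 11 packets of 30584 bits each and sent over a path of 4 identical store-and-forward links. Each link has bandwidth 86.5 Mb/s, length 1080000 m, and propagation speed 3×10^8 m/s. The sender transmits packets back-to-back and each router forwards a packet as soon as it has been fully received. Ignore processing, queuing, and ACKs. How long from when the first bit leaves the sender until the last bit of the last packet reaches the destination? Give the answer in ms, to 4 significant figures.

19.35 ms

Per-hop transmission t_tx = L/R = 30584/86500000 = 0.353572 ms.
Per-hop propagation t_prop = 1080000/300000000 = 3.6 ms.
Pipeline fill: first packet needs 4·t_tx to clear all hops; remaining 10 packets each add one t_tx.
Total = (4+11-1)·t_tx + 4·t_prop = 14·0.353572 + 4·3.6 = 19.35 ms.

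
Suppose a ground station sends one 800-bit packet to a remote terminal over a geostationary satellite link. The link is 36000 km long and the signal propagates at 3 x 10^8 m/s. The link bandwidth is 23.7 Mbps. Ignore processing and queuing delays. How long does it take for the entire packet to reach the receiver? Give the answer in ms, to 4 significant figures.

Transmission delay = L/R = 800 / 23700000 = 0.0337553 ms.
Propagation delay = d/s = 36000000 m / 300000000 m/s = 120 ms.
Total = 120.0 ms.

120.0 ms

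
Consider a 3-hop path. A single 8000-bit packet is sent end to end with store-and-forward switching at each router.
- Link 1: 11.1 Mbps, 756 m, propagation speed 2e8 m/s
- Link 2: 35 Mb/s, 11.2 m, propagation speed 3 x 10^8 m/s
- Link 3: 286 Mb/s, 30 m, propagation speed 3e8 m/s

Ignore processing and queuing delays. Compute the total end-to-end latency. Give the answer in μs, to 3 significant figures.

981 μs

Transmission delays (L/R per hop): 720.721, 228.571, 27.972 μs; sum = 977.264 μs.
Propagation delays (d/s per hop): 3.78, 0.0373333, 0.1 μs; sum = 3.91733 μs.
End-to-end = 981 μs.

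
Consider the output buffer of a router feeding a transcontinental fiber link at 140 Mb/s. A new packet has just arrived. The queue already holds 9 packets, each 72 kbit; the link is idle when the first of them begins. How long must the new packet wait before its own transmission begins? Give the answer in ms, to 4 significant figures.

Each queued packet: L/R = 72000/140000000 = 0.514286 ms.
9 queued → 4.62857 ms.
Queuing delay = 4.629 ms.

4.629 ms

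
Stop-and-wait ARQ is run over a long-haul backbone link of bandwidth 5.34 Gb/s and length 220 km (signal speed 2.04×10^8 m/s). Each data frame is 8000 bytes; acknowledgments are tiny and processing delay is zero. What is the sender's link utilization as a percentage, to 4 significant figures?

t_tx = L/R = 64000/5340000000 = 1.1985e-05 s.
t_prop = 220000/204000000 = 0.00107843 s; RTT = 0.00215686 s.
Cycle = t_tx + RTT = 0.00216885 s.
Utilization = t_tx / cycle = 1.1985e-05/0.00216885 = 0.5526 %.

0.5526 %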